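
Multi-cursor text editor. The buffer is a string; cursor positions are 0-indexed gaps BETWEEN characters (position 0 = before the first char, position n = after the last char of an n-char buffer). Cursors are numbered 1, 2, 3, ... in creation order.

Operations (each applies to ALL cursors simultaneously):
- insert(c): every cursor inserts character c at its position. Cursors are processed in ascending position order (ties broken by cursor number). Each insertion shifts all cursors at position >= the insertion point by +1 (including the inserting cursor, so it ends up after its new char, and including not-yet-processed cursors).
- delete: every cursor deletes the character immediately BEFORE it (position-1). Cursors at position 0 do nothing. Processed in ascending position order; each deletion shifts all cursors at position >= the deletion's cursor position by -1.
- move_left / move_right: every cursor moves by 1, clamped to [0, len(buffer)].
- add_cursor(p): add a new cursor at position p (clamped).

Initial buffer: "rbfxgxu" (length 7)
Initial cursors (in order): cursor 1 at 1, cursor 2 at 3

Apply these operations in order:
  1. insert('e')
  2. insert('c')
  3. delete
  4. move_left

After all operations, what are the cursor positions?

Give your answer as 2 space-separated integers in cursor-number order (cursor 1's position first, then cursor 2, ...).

Answer: 1 4

Derivation:
After op 1 (insert('e')): buffer="rebfexgxu" (len 9), cursors c1@2 c2@5, authorship .1..2....
After op 2 (insert('c')): buffer="recbfecxgxu" (len 11), cursors c1@3 c2@7, authorship .11..22....
After op 3 (delete): buffer="rebfexgxu" (len 9), cursors c1@2 c2@5, authorship .1..2....
After op 4 (move_left): buffer="rebfexgxu" (len 9), cursors c1@1 c2@4, authorship .1..2....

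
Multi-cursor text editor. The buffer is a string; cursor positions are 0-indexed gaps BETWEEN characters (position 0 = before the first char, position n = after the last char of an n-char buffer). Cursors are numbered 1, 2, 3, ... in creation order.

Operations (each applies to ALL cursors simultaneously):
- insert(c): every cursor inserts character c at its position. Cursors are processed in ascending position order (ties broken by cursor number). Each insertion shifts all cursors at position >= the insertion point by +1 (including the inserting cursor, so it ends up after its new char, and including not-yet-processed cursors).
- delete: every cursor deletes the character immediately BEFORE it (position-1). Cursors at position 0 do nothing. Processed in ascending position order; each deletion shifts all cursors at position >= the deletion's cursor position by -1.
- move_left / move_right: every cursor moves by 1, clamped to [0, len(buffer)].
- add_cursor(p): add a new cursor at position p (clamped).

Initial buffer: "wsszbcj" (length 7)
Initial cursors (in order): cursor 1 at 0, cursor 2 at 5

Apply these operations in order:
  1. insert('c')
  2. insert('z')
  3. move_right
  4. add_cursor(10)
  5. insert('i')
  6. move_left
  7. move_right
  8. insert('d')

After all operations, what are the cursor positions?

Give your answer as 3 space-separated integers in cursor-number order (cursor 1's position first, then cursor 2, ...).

Answer: 5 16 16

Derivation:
After op 1 (insert('c')): buffer="cwsszbccj" (len 9), cursors c1@1 c2@7, authorship 1.....2..
After op 2 (insert('z')): buffer="czwsszbczcj" (len 11), cursors c1@2 c2@9, authorship 11.....22..
After op 3 (move_right): buffer="czwsszbczcj" (len 11), cursors c1@3 c2@10, authorship 11.....22..
After op 4 (add_cursor(10)): buffer="czwsszbczcj" (len 11), cursors c1@3 c2@10 c3@10, authorship 11.....22..
After op 5 (insert('i')): buffer="czwisszbczciij" (len 14), cursors c1@4 c2@13 c3@13, authorship 11.1....22.23.
After op 6 (move_left): buffer="czwisszbczciij" (len 14), cursors c1@3 c2@12 c3@12, authorship 11.1....22.23.
After op 7 (move_right): buffer="czwisszbczciij" (len 14), cursors c1@4 c2@13 c3@13, authorship 11.1....22.23.
After op 8 (insert('d')): buffer="czwidsszbczciiddj" (len 17), cursors c1@5 c2@16 c3@16, authorship 11.11....22.2323.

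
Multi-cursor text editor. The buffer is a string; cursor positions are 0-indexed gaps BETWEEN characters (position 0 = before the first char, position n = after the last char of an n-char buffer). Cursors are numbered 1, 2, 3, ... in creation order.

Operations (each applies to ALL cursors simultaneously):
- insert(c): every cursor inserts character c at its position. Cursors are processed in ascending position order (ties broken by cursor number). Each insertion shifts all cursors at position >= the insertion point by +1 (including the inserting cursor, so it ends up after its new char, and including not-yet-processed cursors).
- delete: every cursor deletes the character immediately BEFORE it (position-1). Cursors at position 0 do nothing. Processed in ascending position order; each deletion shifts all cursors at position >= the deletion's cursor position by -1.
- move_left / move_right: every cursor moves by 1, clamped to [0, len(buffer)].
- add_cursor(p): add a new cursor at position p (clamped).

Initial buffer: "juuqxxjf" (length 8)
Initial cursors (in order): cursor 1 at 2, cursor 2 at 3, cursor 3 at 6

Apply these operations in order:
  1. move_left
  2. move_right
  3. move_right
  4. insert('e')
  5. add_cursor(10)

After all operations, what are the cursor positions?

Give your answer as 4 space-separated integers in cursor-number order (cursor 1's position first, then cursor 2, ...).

After op 1 (move_left): buffer="juuqxxjf" (len 8), cursors c1@1 c2@2 c3@5, authorship ........
After op 2 (move_right): buffer="juuqxxjf" (len 8), cursors c1@2 c2@3 c3@6, authorship ........
After op 3 (move_right): buffer="juuqxxjf" (len 8), cursors c1@3 c2@4 c3@7, authorship ........
After op 4 (insert('e')): buffer="juueqexxjef" (len 11), cursors c1@4 c2@6 c3@10, authorship ...1.2...3.
After op 5 (add_cursor(10)): buffer="juueqexxjef" (len 11), cursors c1@4 c2@6 c3@10 c4@10, authorship ...1.2...3.

Answer: 4 6 10 10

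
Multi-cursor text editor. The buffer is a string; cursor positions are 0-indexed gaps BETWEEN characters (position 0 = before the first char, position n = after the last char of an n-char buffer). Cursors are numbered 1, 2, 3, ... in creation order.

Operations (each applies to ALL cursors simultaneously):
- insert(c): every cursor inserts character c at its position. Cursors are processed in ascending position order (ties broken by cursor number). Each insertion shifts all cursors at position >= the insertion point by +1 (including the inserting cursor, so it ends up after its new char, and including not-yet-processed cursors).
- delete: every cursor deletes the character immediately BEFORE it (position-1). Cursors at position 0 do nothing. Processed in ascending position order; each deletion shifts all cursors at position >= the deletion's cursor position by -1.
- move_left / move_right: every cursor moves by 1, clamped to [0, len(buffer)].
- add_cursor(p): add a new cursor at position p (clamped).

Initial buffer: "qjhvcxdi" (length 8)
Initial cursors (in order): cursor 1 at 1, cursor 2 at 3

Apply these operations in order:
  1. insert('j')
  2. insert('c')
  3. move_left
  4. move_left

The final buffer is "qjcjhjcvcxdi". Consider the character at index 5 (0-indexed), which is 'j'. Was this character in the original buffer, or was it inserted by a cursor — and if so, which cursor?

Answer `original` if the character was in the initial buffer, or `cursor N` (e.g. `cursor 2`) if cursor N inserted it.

After op 1 (insert('j')): buffer="qjjhjvcxdi" (len 10), cursors c1@2 c2@5, authorship .1..2.....
After op 2 (insert('c')): buffer="qjcjhjcvcxdi" (len 12), cursors c1@3 c2@7, authorship .11..22.....
After op 3 (move_left): buffer="qjcjhjcvcxdi" (len 12), cursors c1@2 c2@6, authorship .11..22.....
After op 4 (move_left): buffer="qjcjhjcvcxdi" (len 12), cursors c1@1 c2@5, authorship .11..22.....
Authorship (.=original, N=cursor N): . 1 1 . . 2 2 . . . . .
Index 5: author = 2

Answer: cursor 2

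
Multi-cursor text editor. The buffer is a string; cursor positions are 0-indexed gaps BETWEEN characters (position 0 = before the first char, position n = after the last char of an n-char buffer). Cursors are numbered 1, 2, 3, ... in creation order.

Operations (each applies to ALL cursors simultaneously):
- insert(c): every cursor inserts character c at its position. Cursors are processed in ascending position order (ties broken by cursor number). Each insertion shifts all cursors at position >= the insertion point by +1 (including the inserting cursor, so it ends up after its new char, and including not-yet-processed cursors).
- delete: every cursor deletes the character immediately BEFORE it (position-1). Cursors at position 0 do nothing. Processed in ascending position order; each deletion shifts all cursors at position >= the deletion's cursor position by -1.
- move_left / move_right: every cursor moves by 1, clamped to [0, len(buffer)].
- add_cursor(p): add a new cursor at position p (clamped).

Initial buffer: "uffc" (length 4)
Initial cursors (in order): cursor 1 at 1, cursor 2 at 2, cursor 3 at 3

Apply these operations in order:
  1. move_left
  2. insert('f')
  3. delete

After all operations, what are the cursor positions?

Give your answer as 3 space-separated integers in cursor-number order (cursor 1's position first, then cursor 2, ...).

Answer: 0 1 2

Derivation:
After op 1 (move_left): buffer="uffc" (len 4), cursors c1@0 c2@1 c3@2, authorship ....
After op 2 (insert('f')): buffer="fuffffc" (len 7), cursors c1@1 c2@3 c3@5, authorship 1.2.3..
After op 3 (delete): buffer="uffc" (len 4), cursors c1@0 c2@1 c3@2, authorship ....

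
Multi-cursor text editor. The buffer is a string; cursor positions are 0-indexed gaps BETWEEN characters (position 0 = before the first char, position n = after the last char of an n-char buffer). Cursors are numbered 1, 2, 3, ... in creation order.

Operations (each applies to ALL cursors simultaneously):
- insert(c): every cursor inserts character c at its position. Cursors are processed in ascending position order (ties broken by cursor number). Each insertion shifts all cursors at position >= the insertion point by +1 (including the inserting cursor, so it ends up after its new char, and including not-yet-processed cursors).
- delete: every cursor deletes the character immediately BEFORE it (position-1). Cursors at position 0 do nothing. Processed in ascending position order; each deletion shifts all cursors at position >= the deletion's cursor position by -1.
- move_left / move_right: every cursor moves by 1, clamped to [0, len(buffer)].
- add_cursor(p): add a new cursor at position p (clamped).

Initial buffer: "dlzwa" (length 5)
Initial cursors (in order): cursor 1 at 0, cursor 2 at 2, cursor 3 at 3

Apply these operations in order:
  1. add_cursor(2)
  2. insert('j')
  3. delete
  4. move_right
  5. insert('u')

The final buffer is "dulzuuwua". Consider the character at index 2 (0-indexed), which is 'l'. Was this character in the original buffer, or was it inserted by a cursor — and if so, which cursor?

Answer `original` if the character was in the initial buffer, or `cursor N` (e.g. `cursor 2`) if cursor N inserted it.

Answer: original

Derivation:
After op 1 (add_cursor(2)): buffer="dlzwa" (len 5), cursors c1@0 c2@2 c4@2 c3@3, authorship .....
After op 2 (insert('j')): buffer="jdljjzjwa" (len 9), cursors c1@1 c2@5 c4@5 c3@7, authorship 1..24.3..
After op 3 (delete): buffer="dlzwa" (len 5), cursors c1@0 c2@2 c4@2 c3@3, authorship .....
After op 4 (move_right): buffer="dlzwa" (len 5), cursors c1@1 c2@3 c4@3 c3@4, authorship .....
After op 5 (insert('u')): buffer="dulzuuwua" (len 9), cursors c1@2 c2@6 c4@6 c3@8, authorship .1..24.3.
Authorship (.=original, N=cursor N): . 1 . . 2 4 . 3 .
Index 2: author = original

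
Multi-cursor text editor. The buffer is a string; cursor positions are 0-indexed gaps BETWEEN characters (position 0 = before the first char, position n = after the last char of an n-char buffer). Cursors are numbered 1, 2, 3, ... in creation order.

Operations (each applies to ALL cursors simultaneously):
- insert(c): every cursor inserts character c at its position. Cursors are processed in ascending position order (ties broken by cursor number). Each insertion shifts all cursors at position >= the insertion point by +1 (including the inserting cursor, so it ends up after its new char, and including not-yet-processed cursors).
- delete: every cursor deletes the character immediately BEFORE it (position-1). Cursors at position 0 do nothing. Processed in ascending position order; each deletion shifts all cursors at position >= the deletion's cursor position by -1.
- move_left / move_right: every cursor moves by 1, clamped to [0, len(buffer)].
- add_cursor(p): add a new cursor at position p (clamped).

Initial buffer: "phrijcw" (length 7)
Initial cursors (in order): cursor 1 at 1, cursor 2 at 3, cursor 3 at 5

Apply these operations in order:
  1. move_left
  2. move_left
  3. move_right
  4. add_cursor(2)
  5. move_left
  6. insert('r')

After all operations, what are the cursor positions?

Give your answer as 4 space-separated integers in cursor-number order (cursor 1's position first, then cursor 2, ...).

Answer: 1 4 7 4

Derivation:
After op 1 (move_left): buffer="phrijcw" (len 7), cursors c1@0 c2@2 c3@4, authorship .......
After op 2 (move_left): buffer="phrijcw" (len 7), cursors c1@0 c2@1 c3@3, authorship .......
After op 3 (move_right): buffer="phrijcw" (len 7), cursors c1@1 c2@2 c3@4, authorship .......
After op 4 (add_cursor(2)): buffer="phrijcw" (len 7), cursors c1@1 c2@2 c4@2 c3@4, authorship .......
After op 5 (move_left): buffer="phrijcw" (len 7), cursors c1@0 c2@1 c4@1 c3@3, authorship .......
After op 6 (insert('r')): buffer="rprrhrrijcw" (len 11), cursors c1@1 c2@4 c4@4 c3@7, authorship 1.24..3....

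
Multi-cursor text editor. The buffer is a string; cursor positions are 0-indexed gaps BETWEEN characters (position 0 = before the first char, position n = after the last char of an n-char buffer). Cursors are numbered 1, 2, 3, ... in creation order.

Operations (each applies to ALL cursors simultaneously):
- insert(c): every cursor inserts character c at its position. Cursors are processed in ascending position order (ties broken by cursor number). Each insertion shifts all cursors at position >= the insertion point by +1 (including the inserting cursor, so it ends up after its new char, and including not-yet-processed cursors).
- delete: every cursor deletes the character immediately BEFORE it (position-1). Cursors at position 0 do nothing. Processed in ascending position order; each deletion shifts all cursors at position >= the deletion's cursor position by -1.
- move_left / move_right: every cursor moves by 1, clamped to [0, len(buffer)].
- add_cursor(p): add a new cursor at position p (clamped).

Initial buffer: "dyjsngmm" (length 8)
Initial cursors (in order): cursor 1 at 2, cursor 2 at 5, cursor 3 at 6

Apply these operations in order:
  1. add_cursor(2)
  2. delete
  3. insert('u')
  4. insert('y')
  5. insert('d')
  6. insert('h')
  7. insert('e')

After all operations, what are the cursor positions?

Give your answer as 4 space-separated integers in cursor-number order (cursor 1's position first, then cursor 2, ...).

Answer: 10 22 22 10

Derivation:
After op 1 (add_cursor(2)): buffer="dyjsngmm" (len 8), cursors c1@2 c4@2 c2@5 c3@6, authorship ........
After op 2 (delete): buffer="jsmm" (len 4), cursors c1@0 c4@0 c2@2 c3@2, authorship ....
After op 3 (insert('u')): buffer="uujsuumm" (len 8), cursors c1@2 c4@2 c2@6 c3@6, authorship 14..23..
After op 4 (insert('y')): buffer="uuyyjsuuyymm" (len 12), cursors c1@4 c4@4 c2@10 c3@10, authorship 1414..2323..
After op 5 (insert('d')): buffer="uuyyddjsuuyyddmm" (len 16), cursors c1@6 c4@6 c2@14 c3@14, authorship 141414..232323..
After op 6 (insert('h')): buffer="uuyyddhhjsuuyyddhhmm" (len 20), cursors c1@8 c4@8 c2@18 c3@18, authorship 14141414..23232323..
After op 7 (insert('e')): buffer="uuyyddhheejsuuyyddhheemm" (len 24), cursors c1@10 c4@10 c2@22 c3@22, authorship 1414141414..2323232323..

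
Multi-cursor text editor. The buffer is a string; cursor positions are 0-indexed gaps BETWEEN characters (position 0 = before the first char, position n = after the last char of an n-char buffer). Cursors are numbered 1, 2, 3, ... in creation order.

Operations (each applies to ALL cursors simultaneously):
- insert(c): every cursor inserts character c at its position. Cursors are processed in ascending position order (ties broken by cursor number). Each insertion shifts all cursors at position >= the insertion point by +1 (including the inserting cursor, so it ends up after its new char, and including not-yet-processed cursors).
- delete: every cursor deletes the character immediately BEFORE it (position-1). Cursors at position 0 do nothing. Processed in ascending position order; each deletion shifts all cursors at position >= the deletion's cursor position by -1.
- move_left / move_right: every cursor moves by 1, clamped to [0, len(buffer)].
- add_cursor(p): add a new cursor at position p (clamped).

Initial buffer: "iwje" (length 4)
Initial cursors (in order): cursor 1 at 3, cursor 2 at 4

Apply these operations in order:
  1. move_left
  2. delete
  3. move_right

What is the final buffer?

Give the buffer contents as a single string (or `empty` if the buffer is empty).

Answer: ie

Derivation:
After op 1 (move_left): buffer="iwje" (len 4), cursors c1@2 c2@3, authorship ....
After op 2 (delete): buffer="ie" (len 2), cursors c1@1 c2@1, authorship ..
After op 3 (move_right): buffer="ie" (len 2), cursors c1@2 c2@2, authorship ..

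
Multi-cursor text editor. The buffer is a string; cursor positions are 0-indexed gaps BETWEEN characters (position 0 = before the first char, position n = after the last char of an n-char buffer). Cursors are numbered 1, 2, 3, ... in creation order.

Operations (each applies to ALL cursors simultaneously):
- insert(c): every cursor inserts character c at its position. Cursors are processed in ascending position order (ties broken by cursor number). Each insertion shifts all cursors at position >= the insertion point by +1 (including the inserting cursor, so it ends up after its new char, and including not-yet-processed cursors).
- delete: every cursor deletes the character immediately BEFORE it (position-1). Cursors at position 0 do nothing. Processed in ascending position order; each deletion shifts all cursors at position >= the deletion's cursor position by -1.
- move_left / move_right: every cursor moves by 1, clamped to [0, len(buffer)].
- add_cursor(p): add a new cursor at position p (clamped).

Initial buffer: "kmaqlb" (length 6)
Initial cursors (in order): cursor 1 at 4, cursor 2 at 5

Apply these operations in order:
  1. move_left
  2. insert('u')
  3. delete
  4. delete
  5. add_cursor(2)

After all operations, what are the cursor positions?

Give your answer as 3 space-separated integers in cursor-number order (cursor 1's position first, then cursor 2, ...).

After op 1 (move_left): buffer="kmaqlb" (len 6), cursors c1@3 c2@4, authorship ......
After op 2 (insert('u')): buffer="kmauqulb" (len 8), cursors c1@4 c2@6, authorship ...1.2..
After op 3 (delete): buffer="kmaqlb" (len 6), cursors c1@3 c2@4, authorship ......
After op 4 (delete): buffer="kmlb" (len 4), cursors c1@2 c2@2, authorship ....
After op 5 (add_cursor(2)): buffer="kmlb" (len 4), cursors c1@2 c2@2 c3@2, authorship ....

Answer: 2 2 2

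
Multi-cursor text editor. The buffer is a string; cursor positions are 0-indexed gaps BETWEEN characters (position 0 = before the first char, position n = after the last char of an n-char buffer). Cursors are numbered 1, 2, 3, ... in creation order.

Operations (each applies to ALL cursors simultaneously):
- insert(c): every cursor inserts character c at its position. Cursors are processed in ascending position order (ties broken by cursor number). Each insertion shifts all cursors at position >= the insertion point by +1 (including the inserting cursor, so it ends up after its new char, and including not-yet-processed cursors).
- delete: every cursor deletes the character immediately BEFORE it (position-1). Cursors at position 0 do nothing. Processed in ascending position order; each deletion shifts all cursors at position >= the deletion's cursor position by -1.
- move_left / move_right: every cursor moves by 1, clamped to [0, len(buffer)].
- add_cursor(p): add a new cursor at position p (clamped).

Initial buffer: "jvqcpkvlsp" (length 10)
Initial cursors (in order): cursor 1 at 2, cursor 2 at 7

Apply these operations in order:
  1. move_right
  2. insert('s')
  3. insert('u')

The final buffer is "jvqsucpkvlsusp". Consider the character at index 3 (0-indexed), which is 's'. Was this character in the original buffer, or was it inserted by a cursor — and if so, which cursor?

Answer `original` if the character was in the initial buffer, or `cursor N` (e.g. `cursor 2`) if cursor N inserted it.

After op 1 (move_right): buffer="jvqcpkvlsp" (len 10), cursors c1@3 c2@8, authorship ..........
After op 2 (insert('s')): buffer="jvqscpkvlssp" (len 12), cursors c1@4 c2@10, authorship ...1.....2..
After op 3 (insert('u')): buffer="jvqsucpkvlsusp" (len 14), cursors c1@5 c2@12, authorship ...11.....22..
Authorship (.=original, N=cursor N): . . . 1 1 . . . . . 2 2 . .
Index 3: author = 1

Answer: cursor 1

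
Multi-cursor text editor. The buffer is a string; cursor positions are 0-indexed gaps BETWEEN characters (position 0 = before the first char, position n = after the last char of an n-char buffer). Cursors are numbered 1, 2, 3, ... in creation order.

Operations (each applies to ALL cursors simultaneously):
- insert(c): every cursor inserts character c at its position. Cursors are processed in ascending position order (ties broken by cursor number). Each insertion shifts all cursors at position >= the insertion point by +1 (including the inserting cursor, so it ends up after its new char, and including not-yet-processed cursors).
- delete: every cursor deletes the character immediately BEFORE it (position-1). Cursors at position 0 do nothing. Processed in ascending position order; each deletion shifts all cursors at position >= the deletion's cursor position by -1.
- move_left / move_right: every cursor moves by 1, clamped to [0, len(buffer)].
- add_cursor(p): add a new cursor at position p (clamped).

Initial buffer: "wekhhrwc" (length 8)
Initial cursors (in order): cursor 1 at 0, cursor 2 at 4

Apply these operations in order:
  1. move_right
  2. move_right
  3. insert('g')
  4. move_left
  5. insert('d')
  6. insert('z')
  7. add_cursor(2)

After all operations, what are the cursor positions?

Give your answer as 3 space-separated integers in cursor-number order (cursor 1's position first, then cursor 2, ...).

After op 1 (move_right): buffer="wekhhrwc" (len 8), cursors c1@1 c2@5, authorship ........
After op 2 (move_right): buffer="wekhhrwc" (len 8), cursors c1@2 c2@6, authorship ........
After op 3 (insert('g')): buffer="wegkhhrgwc" (len 10), cursors c1@3 c2@8, authorship ..1....2..
After op 4 (move_left): buffer="wegkhhrgwc" (len 10), cursors c1@2 c2@7, authorship ..1....2..
After op 5 (insert('d')): buffer="wedgkhhrdgwc" (len 12), cursors c1@3 c2@9, authorship ..11....22..
After op 6 (insert('z')): buffer="wedzgkhhrdzgwc" (len 14), cursors c1@4 c2@11, authorship ..111....222..
After op 7 (add_cursor(2)): buffer="wedzgkhhrdzgwc" (len 14), cursors c3@2 c1@4 c2@11, authorship ..111....222..

Answer: 4 11 2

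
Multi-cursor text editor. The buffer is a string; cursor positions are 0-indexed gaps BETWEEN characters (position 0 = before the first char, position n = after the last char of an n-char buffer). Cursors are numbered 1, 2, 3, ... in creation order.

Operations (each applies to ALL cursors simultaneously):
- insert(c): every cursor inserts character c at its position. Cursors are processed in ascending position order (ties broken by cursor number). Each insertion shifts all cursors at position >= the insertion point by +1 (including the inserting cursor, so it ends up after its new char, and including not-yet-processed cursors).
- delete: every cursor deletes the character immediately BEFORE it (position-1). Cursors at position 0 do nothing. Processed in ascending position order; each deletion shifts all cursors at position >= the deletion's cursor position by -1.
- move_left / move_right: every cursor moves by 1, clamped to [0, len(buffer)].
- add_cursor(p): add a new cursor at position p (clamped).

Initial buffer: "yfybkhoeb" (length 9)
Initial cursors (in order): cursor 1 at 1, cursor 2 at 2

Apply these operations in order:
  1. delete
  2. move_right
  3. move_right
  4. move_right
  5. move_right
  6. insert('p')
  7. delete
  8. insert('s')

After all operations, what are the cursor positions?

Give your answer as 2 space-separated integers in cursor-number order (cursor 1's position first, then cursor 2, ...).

Answer: 6 6

Derivation:
After op 1 (delete): buffer="ybkhoeb" (len 7), cursors c1@0 c2@0, authorship .......
After op 2 (move_right): buffer="ybkhoeb" (len 7), cursors c1@1 c2@1, authorship .......
After op 3 (move_right): buffer="ybkhoeb" (len 7), cursors c1@2 c2@2, authorship .......
After op 4 (move_right): buffer="ybkhoeb" (len 7), cursors c1@3 c2@3, authorship .......
After op 5 (move_right): buffer="ybkhoeb" (len 7), cursors c1@4 c2@4, authorship .......
After op 6 (insert('p')): buffer="ybkhppoeb" (len 9), cursors c1@6 c2@6, authorship ....12...
After op 7 (delete): buffer="ybkhoeb" (len 7), cursors c1@4 c2@4, authorship .......
After op 8 (insert('s')): buffer="ybkhssoeb" (len 9), cursors c1@6 c2@6, authorship ....12...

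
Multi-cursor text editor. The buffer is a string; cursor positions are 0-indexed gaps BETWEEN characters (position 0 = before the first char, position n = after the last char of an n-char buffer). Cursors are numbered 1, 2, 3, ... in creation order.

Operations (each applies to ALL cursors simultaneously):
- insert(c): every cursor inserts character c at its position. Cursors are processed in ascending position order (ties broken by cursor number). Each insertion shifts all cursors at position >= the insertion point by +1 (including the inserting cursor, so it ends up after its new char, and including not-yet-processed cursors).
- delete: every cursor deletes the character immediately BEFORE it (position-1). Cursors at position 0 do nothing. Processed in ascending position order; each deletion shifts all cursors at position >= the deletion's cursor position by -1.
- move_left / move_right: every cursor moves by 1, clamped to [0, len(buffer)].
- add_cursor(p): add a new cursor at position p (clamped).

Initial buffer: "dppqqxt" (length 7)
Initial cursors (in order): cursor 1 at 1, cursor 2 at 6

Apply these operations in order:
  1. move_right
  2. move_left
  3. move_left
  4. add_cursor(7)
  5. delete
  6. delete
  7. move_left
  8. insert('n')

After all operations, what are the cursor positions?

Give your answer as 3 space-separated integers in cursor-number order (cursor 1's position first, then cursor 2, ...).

After op 1 (move_right): buffer="dppqqxt" (len 7), cursors c1@2 c2@7, authorship .......
After op 2 (move_left): buffer="dppqqxt" (len 7), cursors c1@1 c2@6, authorship .......
After op 3 (move_left): buffer="dppqqxt" (len 7), cursors c1@0 c2@5, authorship .......
After op 4 (add_cursor(7)): buffer="dppqqxt" (len 7), cursors c1@0 c2@5 c3@7, authorship .......
After op 5 (delete): buffer="dppqx" (len 5), cursors c1@0 c2@4 c3@5, authorship .....
After op 6 (delete): buffer="dpp" (len 3), cursors c1@0 c2@3 c3@3, authorship ...
After op 7 (move_left): buffer="dpp" (len 3), cursors c1@0 c2@2 c3@2, authorship ...
After op 8 (insert('n')): buffer="ndpnnp" (len 6), cursors c1@1 c2@5 c3@5, authorship 1..23.

Answer: 1 5 5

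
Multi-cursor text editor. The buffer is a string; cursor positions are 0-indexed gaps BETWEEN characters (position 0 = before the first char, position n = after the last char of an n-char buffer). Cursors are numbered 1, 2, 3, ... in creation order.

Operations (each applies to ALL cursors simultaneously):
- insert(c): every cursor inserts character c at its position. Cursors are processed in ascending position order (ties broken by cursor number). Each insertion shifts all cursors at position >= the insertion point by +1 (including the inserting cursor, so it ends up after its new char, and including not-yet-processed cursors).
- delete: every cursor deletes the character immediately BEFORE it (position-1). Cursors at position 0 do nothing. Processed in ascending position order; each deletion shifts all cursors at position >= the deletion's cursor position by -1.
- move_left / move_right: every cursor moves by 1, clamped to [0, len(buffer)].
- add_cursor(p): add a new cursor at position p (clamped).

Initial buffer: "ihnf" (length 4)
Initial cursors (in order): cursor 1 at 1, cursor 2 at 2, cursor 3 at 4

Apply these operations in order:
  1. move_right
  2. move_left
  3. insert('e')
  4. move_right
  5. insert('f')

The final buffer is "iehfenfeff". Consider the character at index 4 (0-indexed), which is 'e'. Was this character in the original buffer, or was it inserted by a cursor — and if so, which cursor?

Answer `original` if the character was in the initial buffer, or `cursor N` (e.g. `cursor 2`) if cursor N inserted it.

After op 1 (move_right): buffer="ihnf" (len 4), cursors c1@2 c2@3 c3@4, authorship ....
After op 2 (move_left): buffer="ihnf" (len 4), cursors c1@1 c2@2 c3@3, authorship ....
After op 3 (insert('e')): buffer="iehenef" (len 7), cursors c1@2 c2@4 c3@6, authorship .1.2.3.
After op 4 (move_right): buffer="iehenef" (len 7), cursors c1@3 c2@5 c3@7, authorship .1.2.3.
After op 5 (insert('f')): buffer="iehfenfeff" (len 10), cursors c1@4 c2@7 c3@10, authorship .1.12.23.3
Authorship (.=original, N=cursor N): . 1 . 1 2 . 2 3 . 3
Index 4: author = 2

Answer: cursor 2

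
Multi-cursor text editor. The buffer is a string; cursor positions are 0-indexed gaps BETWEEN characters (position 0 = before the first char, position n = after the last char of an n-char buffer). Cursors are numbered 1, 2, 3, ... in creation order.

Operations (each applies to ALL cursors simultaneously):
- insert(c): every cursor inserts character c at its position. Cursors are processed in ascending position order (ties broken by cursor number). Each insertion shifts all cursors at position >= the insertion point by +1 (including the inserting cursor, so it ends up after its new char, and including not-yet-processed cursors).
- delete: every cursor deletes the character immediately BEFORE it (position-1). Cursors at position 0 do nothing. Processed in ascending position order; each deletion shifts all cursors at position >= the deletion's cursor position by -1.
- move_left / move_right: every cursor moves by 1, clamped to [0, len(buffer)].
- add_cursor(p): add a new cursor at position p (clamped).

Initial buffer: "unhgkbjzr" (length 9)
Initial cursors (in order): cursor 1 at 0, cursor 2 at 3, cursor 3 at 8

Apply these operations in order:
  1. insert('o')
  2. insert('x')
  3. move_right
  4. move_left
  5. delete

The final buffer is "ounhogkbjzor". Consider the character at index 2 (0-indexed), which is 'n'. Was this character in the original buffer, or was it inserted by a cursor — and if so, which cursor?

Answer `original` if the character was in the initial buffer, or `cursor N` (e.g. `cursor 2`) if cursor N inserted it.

After op 1 (insert('o')): buffer="ounhogkbjzor" (len 12), cursors c1@1 c2@5 c3@11, authorship 1...2.....3.
After op 2 (insert('x')): buffer="oxunhoxgkbjzoxr" (len 15), cursors c1@2 c2@7 c3@14, authorship 11...22.....33.
After op 3 (move_right): buffer="oxunhoxgkbjzoxr" (len 15), cursors c1@3 c2@8 c3@15, authorship 11...22.....33.
After op 4 (move_left): buffer="oxunhoxgkbjzoxr" (len 15), cursors c1@2 c2@7 c3@14, authorship 11...22.....33.
After op 5 (delete): buffer="ounhogkbjzor" (len 12), cursors c1@1 c2@5 c3@11, authorship 1...2.....3.
Authorship (.=original, N=cursor N): 1 . . . 2 . . . . . 3 .
Index 2: author = original

Answer: original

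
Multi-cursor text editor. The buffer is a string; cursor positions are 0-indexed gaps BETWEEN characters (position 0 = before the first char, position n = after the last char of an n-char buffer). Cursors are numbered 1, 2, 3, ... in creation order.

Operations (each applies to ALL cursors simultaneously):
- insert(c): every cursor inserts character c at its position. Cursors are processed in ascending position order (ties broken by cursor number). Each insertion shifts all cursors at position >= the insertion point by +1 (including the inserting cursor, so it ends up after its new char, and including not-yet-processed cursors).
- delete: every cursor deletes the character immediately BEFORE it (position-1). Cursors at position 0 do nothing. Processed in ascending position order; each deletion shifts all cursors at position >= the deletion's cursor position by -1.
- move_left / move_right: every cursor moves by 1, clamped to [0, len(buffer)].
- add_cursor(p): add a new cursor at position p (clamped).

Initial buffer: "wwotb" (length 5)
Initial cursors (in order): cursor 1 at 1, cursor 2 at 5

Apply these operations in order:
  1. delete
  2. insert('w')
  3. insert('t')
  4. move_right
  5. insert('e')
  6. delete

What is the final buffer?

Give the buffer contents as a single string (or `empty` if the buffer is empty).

Answer: wtwotwt

Derivation:
After op 1 (delete): buffer="wot" (len 3), cursors c1@0 c2@3, authorship ...
After op 2 (insert('w')): buffer="wwotw" (len 5), cursors c1@1 c2@5, authorship 1...2
After op 3 (insert('t')): buffer="wtwotwt" (len 7), cursors c1@2 c2@7, authorship 11...22
After op 4 (move_right): buffer="wtwotwt" (len 7), cursors c1@3 c2@7, authorship 11...22
After op 5 (insert('e')): buffer="wtweotwte" (len 9), cursors c1@4 c2@9, authorship 11.1..222
After op 6 (delete): buffer="wtwotwt" (len 7), cursors c1@3 c2@7, authorship 11...22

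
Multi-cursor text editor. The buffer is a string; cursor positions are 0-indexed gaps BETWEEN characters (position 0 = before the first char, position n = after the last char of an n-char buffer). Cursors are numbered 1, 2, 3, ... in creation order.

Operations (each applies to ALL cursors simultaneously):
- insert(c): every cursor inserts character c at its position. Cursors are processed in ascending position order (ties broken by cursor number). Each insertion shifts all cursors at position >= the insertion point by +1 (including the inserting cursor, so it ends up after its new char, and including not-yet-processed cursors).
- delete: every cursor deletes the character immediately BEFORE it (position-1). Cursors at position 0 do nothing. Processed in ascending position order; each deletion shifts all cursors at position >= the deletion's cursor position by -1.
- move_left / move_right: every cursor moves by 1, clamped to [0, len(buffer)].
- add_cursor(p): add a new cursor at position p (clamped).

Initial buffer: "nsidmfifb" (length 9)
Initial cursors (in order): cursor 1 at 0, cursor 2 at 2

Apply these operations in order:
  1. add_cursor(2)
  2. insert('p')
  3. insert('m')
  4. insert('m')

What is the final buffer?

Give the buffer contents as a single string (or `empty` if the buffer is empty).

Answer: pmmnsppmmmmidmfifb

Derivation:
After op 1 (add_cursor(2)): buffer="nsidmfifb" (len 9), cursors c1@0 c2@2 c3@2, authorship .........
After op 2 (insert('p')): buffer="pnsppidmfifb" (len 12), cursors c1@1 c2@5 c3@5, authorship 1..23.......
After op 3 (insert('m')): buffer="pmnsppmmidmfifb" (len 15), cursors c1@2 c2@8 c3@8, authorship 11..2323.......
After op 4 (insert('m')): buffer="pmmnsppmmmmidmfifb" (len 18), cursors c1@3 c2@11 c3@11, authorship 111..232323.......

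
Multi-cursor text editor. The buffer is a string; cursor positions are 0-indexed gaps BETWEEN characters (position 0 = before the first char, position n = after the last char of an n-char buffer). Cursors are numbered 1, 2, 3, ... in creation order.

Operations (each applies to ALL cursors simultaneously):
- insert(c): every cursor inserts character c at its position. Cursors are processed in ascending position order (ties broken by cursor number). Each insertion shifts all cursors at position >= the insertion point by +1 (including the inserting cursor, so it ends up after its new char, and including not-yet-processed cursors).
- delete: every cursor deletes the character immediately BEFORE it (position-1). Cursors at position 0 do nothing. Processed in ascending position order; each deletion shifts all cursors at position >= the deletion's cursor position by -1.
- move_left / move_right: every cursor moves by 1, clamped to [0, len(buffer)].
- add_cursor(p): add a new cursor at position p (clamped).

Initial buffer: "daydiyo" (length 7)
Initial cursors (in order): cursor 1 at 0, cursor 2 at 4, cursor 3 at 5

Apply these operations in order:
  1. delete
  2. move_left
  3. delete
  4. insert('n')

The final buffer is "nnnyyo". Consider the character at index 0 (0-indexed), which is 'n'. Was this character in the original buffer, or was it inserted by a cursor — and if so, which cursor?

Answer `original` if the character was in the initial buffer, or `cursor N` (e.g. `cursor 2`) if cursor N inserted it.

Answer: cursor 1

Derivation:
After op 1 (delete): buffer="dayyo" (len 5), cursors c1@0 c2@3 c3@3, authorship .....
After op 2 (move_left): buffer="dayyo" (len 5), cursors c1@0 c2@2 c3@2, authorship .....
After op 3 (delete): buffer="yyo" (len 3), cursors c1@0 c2@0 c3@0, authorship ...
After op 4 (insert('n')): buffer="nnnyyo" (len 6), cursors c1@3 c2@3 c3@3, authorship 123...
Authorship (.=original, N=cursor N): 1 2 3 . . .
Index 0: author = 1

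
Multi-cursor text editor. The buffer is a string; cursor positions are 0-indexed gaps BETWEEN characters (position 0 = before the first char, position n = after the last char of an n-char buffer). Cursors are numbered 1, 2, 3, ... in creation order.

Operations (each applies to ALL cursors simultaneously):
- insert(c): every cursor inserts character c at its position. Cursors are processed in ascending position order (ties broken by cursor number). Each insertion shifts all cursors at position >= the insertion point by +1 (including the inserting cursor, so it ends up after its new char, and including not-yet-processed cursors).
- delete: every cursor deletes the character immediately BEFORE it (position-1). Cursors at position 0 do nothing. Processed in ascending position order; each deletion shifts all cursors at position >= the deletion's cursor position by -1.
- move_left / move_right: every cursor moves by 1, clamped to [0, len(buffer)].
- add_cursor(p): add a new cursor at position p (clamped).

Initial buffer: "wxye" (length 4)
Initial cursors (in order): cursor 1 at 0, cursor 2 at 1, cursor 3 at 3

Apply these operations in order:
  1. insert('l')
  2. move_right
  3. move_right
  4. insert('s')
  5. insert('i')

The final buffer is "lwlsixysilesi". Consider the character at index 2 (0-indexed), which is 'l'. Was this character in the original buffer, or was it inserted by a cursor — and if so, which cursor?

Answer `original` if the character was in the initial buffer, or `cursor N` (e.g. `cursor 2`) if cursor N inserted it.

After op 1 (insert('l')): buffer="lwlxyle" (len 7), cursors c1@1 c2@3 c3@6, authorship 1.2..3.
After op 2 (move_right): buffer="lwlxyle" (len 7), cursors c1@2 c2@4 c3@7, authorship 1.2..3.
After op 3 (move_right): buffer="lwlxyle" (len 7), cursors c1@3 c2@5 c3@7, authorship 1.2..3.
After op 4 (insert('s')): buffer="lwlsxysles" (len 10), cursors c1@4 c2@7 c3@10, authorship 1.21..23.3
After op 5 (insert('i')): buffer="lwlsixysilesi" (len 13), cursors c1@5 c2@9 c3@13, authorship 1.211..223.33
Authorship (.=original, N=cursor N): 1 . 2 1 1 . . 2 2 3 . 3 3
Index 2: author = 2

Answer: cursor 2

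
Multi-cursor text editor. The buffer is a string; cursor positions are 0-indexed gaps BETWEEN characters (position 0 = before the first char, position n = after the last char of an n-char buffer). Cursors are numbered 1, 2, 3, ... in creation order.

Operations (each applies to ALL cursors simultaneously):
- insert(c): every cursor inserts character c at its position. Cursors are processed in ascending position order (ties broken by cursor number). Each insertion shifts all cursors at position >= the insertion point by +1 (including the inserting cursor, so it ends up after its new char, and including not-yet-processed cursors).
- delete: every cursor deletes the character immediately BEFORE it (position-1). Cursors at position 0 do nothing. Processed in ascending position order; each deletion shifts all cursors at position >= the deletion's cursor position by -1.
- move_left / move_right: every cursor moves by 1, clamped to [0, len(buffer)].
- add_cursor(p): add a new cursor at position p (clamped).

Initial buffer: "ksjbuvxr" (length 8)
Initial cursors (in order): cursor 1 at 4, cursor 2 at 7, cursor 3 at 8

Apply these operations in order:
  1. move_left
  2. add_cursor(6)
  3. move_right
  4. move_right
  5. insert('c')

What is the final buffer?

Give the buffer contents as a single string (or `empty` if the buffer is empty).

Answer: ksjbucvxrccc

Derivation:
After op 1 (move_left): buffer="ksjbuvxr" (len 8), cursors c1@3 c2@6 c3@7, authorship ........
After op 2 (add_cursor(6)): buffer="ksjbuvxr" (len 8), cursors c1@3 c2@6 c4@6 c3@7, authorship ........
After op 3 (move_right): buffer="ksjbuvxr" (len 8), cursors c1@4 c2@7 c4@7 c3@8, authorship ........
After op 4 (move_right): buffer="ksjbuvxr" (len 8), cursors c1@5 c2@8 c3@8 c4@8, authorship ........
After op 5 (insert('c')): buffer="ksjbucvxrccc" (len 12), cursors c1@6 c2@12 c3@12 c4@12, authorship .....1...234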